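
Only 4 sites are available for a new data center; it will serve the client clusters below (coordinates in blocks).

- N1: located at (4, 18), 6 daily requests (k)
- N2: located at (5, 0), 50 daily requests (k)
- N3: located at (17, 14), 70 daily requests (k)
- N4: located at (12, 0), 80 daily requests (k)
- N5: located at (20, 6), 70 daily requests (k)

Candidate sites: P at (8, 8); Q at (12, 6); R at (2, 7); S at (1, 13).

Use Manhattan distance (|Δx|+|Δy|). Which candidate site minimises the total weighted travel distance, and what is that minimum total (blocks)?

Total weighted distance at each candidate:
  P (8, 8): total = 3624
  Q (12, 6): total = 2720
  R (2, 7): total = 4808
  S (1, 13): total = 5828
Minimum is at Q with total 2720 blocks.

Q, total 2720 blocks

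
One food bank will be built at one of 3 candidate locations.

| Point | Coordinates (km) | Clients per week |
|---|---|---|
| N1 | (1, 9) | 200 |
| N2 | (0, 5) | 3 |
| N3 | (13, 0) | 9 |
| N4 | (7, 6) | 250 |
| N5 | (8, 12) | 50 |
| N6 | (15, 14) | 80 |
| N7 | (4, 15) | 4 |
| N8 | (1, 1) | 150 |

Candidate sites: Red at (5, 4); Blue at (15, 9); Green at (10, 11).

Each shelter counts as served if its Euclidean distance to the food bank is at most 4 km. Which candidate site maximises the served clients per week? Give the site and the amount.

Red, covering 250

Coverage radius r = 4 km; a point is covered iff (Δx)²+(Δy)² ≤ 4² = 16.
  Red (5, 4): covers {N4} → 250
  Blue (15, 9): covers {none} → 0
  Green (10, 11): covers {N5} → 50
Maximum coverage at Red: 250 clients per week.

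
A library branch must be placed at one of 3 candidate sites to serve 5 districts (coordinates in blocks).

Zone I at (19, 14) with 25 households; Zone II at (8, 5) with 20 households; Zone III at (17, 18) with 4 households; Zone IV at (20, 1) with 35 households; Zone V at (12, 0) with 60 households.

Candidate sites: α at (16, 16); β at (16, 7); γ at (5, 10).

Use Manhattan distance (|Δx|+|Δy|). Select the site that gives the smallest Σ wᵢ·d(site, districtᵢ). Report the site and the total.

Total weighted distance at each candidate:
  α (16, 16): total = 2382
  β (16, 7): total = 1508
  γ (5, 10): total = 2550
Minimum is at β with total 1508 blocks.

β, total 1508 blocks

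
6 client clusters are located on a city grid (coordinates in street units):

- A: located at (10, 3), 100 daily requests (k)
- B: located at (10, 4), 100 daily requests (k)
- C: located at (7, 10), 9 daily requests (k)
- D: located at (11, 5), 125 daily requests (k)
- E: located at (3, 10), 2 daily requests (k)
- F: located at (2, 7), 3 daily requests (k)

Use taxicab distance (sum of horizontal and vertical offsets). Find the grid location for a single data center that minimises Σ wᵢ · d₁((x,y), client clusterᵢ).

Manhattan distance separates: Σwᵢ(|x−xᵢ|+|y−yᵢ|) = Σwᵢ|x−xᵢ| + Σwᵢ|y−yᵢ|, so x and y are optimised independently as 1-D weighted medians.
Total weight W = 339; half = 169.5.
x-coordinate, sorted with cumulative weight:
  x=2 (F, w=3) cum 3
  x=3 (E, w=2) cum 5
  x=7 (C, w=9) cum 14
  x=10 (A, w=100) cum 114
  x=10 (B, w=100) cum 214  ← median
  x=11 (D, w=125) cum 339
⇒ x* = 10
y-coordinate, sorted with cumulative weight:
  y=3 (A, w=100) cum 100
  y=4 (B, w=100) cum 200  ← median
  y=5 (D, w=125) cum 325
  y=7 (F, w=3) cum 328
  y=10 (C, w=9) cum 337
  y=10 (E, w=2) cum 339
⇒ y* = 4

(10, 4)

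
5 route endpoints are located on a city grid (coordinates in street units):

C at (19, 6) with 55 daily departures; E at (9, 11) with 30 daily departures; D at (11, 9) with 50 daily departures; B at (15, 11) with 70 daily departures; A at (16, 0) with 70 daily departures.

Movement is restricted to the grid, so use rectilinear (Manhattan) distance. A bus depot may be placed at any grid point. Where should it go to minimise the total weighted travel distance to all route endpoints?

(15, 9)

Manhattan distance separates: Σwᵢ(|x−xᵢ|+|y−yᵢ|) = Σwᵢ|x−xᵢ| + Σwᵢ|y−yᵢ|, so x and y are optimised independently as 1-D weighted medians.
Total weight W = 275; half = 137.5.
x-coordinate, sorted with cumulative weight:
  x=9 (E, w=30) cum 30
  x=11 (D, w=50) cum 80
  x=15 (B, w=70) cum 150  ← median
  x=16 (A, w=70) cum 220
  x=19 (C, w=55) cum 275
⇒ x* = 15
y-coordinate, sorted with cumulative weight:
  y=0 (A, w=70) cum 70
  y=6 (C, w=55) cum 125
  y=9 (D, w=50) cum 175  ← median
  y=11 (E, w=30) cum 205
  y=11 (B, w=70) cum 275
⇒ y* = 9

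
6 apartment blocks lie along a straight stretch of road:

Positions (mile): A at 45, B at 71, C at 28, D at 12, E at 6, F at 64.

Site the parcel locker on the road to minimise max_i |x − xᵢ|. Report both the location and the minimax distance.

location 38.5, max distance 32.5

The 1-center on a line is the midpoint of the two extreme points: leftmost at 6, rightmost at 71.
Optimal location = (6 + 71)/2 = 38.5; maximum distance = (71 − 6)/2 = 32.5.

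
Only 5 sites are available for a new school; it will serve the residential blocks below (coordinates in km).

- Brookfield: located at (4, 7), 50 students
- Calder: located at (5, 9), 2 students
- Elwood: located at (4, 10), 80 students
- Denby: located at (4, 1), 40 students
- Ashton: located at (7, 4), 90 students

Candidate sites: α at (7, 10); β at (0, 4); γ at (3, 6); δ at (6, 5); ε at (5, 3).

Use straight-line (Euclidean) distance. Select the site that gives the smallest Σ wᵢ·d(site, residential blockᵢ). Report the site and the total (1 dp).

Total weighted distance at each candidate:
  α (7, 10): total = 1376.1
  β (0, 4): total = 1671.0
  γ (3, 6): total = 1014.2
  δ (6, 5): total = 886.6
  ε (5, 3): total = 1074.5
Minimum is at δ with total 886.6 km.

δ, total 886.6 km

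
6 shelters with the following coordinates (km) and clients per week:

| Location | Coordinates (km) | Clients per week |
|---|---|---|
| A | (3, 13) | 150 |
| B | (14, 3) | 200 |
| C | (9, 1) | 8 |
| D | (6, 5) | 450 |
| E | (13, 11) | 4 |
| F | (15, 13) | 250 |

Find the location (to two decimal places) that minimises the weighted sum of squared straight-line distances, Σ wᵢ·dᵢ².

(9.25, 7.63)

The minimiser of Σwᵢ‖p−pᵢ‖² is the weighted centroid p* = (Σwᵢpᵢ)/(Σwᵢ).
Σwᵢ = 1062.
Σwᵢxᵢ = 150·3 + 200·14 + 8·9 + 450·6 + 4·13 + 250·15 = 9824.
Σwᵢyᵢ = 150·13 + 200·3 + 8·1 + 450·5 + 4·11 + 250·13 = 8102.
x* = 9824/1062 = 9.25, y* = 8102/1062 = 7.63.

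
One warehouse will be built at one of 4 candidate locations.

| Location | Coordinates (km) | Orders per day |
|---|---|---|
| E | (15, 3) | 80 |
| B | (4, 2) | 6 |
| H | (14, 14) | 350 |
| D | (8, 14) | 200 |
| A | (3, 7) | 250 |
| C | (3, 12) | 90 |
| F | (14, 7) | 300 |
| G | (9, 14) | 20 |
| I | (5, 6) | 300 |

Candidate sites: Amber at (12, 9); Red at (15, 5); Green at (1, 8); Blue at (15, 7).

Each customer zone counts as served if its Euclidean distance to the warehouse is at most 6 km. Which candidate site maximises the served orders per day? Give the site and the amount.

Coverage radius r = 6 km; a point is covered iff (Δx)²+(Δy)² ≤ 6² = 36.
  Amber (12, 9): covers {H, F, G} → 670
  Red (15, 5): covers {E, F} → 380
  Green (1, 8): covers {A, C, I} → 640
  Blue (15, 7): covers {E, F} → 380
Maximum coverage at Amber: 670 orders per day.

Amber, covering 670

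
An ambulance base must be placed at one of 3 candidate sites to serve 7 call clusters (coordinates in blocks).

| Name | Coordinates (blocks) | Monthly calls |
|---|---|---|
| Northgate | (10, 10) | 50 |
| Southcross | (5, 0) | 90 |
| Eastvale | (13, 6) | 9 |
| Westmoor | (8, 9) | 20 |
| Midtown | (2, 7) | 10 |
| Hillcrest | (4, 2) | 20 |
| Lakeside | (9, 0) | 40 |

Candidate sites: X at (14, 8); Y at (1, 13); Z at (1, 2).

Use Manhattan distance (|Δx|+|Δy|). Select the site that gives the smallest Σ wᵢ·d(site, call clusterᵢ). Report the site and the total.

Total weighted distance at each candidate:
  X (14, 8): total = 2967
  Y (1, 13): total = 3711
  Z (1, 2): total = 2334
Minimum is at Z with total 2334 blocks.

Z, total 2334 blocks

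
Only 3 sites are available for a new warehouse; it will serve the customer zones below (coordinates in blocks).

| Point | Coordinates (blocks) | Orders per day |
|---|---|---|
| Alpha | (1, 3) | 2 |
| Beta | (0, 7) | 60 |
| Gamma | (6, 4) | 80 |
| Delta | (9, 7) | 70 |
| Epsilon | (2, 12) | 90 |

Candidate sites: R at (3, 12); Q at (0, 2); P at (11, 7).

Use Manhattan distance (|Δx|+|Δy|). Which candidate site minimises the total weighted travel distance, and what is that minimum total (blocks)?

Total weighted distance at each candidate:
  R (3, 12): total = 2242
  Q (0, 2): total = 3004
  P (11, 7): total = 2728
Minimum is at R with total 2242 blocks.

R, total 2242 blocks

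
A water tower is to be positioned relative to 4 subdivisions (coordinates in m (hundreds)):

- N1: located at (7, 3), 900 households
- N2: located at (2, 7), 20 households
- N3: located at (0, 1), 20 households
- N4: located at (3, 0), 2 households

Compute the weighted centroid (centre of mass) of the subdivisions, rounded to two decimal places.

The minimiser of Σwᵢ‖p−pᵢ‖² is the weighted centroid p* = (Σwᵢpᵢ)/(Σwᵢ).
Σwᵢ = 942.
Σwᵢxᵢ = 900·7 + 20·2 + 20·0 + 2·3 = 6346.
Σwᵢyᵢ = 900·3 + 20·7 + 20·1 + 2·0 = 2860.
x* = 6346/942 = 6.74, y* = 2860/942 = 3.04.

(6.74, 3.04)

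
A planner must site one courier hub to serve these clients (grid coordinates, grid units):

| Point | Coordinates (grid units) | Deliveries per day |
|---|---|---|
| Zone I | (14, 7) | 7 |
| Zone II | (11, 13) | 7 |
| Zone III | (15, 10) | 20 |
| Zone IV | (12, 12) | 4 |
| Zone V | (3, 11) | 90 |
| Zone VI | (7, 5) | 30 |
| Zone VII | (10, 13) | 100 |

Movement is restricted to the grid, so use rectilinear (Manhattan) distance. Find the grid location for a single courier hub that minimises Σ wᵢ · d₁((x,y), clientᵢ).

(10, 11)

Manhattan distance separates: Σwᵢ(|x−xᵢ|+|y−yᵢ|) = Σwᵢ|x−xᵢ| + Σwᵢ|y−yᵢ|, so x and y are optimised independently as 1-D weighted medians.
Total weight W = 258; half = 129.
x-coordinate, sorted with cumulative weight:
  x=3 (Zone V, w=90) cum 90
  x=7 (Zone VI, w=30) cum 120
  x=10 (Zone VII, w=100) cum 220  ← median
  x=11 (Zone II, w=7) cum 227
  x=12 (Zone IV, w=4) cum 231
  x=14 (Zone I, w=7) cum 238
  x=15 (Zone III, w=20) cum 258
⇒ x* = 10
y-coordinate, sorted with cumulative weight:
  y=5 (Zone VI, w=30) cum 30
  y=7 (Zone I, w=7) cum 37
  y=10 (Zone III, w=20) cum 57
  y=11 (Zone V, w=90) cum 147  ← median
  y=12 (Zone IV, w=4) cum 151
  y=13 (Zone II, w=7) cum 158
  y=13 (Zone VII, w=100) cum 258
⇒ y* = 11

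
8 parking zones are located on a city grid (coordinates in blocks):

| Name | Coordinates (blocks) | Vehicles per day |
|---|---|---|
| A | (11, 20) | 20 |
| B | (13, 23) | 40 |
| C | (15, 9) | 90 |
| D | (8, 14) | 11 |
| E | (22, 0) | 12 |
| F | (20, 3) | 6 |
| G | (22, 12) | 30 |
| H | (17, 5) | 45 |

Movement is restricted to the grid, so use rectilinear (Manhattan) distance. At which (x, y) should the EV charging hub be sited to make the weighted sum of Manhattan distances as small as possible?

Manhattan distance separates: Σwᵢ(|x−xᵢ|+|y−yᵢ|) = Σwᵢ|x−xᵢ| + Σwᵢ|y−yᵢ|, so x and y are optimised independently as 1-D weighted medians.
Total weight W = 254; half = 127.
x-coordinate, sorted with cumulative weight:
  x=8 (D, w=11) cum 11
  x=11 (A, w=20) cum 31
  x=13 (B, w=40) cum 71
  x=15 (C, w=90) cum 161  ← median
  x=17 (H, w=45) cum 206
  x=20 (F, w=6) cum 212
  x=22 (E, w=12) cum 224
  x=22 (G, w=30) cum 254
⇒ x* = 15
y-coordinate, sorted with cumulative weight:
  y=0 (E, w=12) cum 12
  y=3 (F, w=6) cum 18
  y=5 (H, w=45) cum 63
  y=9 (C, w=90) cum 153  ← median
  y=12 (G, w=30) cum 183
  y=14 (D, w=11) cum 194
  y=20 (A, w=20) cum 214
  y=23 (B, w=40) cum 254
⇒ y* = 9

(15, 9)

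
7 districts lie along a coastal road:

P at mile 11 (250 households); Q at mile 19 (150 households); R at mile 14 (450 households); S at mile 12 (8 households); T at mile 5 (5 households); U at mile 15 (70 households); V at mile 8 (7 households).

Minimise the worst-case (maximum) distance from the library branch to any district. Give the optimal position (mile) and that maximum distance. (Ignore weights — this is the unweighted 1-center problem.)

The 1-center on a line is the midpoint of the two extreme points: leftmost at 5, rightmost at 19.
Optimal location = (5 + 19)/2 = 12; maximum distance = (19 − 5)/2 = 7.

location 12, max distance 7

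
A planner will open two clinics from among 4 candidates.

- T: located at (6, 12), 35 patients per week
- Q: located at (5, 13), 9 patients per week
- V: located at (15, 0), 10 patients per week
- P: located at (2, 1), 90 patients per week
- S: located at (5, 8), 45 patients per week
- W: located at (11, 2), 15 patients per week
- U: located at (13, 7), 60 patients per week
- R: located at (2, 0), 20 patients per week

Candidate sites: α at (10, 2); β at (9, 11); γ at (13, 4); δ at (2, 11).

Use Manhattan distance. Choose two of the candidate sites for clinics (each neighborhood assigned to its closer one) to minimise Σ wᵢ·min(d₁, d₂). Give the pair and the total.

Evaluate every pair (each demand assigned to the nearer of the two):
  {γ, δ}: total = 1910
  {α, δ}: total = 2065
  {α, β}: total = 2084
  {β, γ}: total = 2369
  {β, δ}: total = 2390
  {α, γ}: total = 2394
Best pair: {γ, δ} with total 1910.

{γ, δ}, total 1910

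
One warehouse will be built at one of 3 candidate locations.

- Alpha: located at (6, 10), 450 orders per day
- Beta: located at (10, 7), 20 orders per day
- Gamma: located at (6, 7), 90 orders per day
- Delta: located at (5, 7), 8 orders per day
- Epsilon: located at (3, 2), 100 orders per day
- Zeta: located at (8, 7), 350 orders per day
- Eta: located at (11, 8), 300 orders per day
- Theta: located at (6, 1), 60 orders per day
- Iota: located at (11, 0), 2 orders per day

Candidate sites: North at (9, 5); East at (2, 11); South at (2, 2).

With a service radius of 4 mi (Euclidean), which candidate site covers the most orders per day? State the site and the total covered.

Coverage radius r = 4 mi; a point is covered iff (Δx)²+(Δy)² ≤ 4² = 16.
  North (9, 5): covers {Beta, Gamma, Zeta, Eta} → 760
  East (2, 11): covers {none} → 0
  South (2, 2): covers {Epsilon} → 100
Maximum coverage at North: 760 orders per day.

North, covering 760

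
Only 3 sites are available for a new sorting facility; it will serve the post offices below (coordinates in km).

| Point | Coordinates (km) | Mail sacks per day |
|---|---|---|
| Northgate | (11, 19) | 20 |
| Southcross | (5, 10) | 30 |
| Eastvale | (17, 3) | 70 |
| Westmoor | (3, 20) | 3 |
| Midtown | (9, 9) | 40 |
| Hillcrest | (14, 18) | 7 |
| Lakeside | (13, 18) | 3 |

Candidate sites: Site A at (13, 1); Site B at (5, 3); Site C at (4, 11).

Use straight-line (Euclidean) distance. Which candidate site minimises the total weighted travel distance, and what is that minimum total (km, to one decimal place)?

Site A, total 1628.9 km

Total weighted distance at each candidate:
  Site A (13, 1): total = 1628.9
  Site B (5, 3): total = 1905.0
  Site C (4, 11): total = 1685.8
Minimum is at Site A with total 1628.9 km.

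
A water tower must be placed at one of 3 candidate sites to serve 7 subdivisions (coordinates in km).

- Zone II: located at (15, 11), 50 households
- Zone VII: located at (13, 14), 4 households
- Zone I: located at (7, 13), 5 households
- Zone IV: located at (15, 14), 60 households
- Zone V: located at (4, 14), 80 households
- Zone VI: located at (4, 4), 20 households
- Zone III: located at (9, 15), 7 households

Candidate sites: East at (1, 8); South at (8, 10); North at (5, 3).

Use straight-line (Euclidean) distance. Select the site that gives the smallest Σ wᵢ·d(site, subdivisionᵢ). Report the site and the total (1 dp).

South, total 1511.2 km

Total weighted distance at each candidate:
  East (1, 8): total = 2433.6
  South (8, 10): total = 1511.2
  North (5, 3): total = 2638.1
Minimum is at South with total 1511.2 km.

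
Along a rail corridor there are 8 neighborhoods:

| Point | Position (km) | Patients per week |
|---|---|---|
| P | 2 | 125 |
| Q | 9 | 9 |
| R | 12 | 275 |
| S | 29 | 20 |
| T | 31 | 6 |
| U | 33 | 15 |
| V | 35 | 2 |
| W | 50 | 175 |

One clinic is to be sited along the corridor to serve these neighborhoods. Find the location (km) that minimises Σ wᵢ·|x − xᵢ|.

For a sum of weighted absolute distances on a line, the optimum is the weighted median (not the mean). Total weight W = 627; half-weight = 313.5.
Sort by position and accumulate weight:
  km 2 (P, w=125) → cum 125
  km 9 (Q, w=9) → cum 134
  km 12 (R, w=275) → cum 409  ≥ 313.5 → median here
  km 29 (S, w=20) → cum 429
  km 31 (T, w=6) → cum 435
  km 33 (U, w=15) → cum 450
  km 35 (V, w=2) → cum 452
  km 50 (W, w=175) → cum 627
Optimal location: km 12.

x = 12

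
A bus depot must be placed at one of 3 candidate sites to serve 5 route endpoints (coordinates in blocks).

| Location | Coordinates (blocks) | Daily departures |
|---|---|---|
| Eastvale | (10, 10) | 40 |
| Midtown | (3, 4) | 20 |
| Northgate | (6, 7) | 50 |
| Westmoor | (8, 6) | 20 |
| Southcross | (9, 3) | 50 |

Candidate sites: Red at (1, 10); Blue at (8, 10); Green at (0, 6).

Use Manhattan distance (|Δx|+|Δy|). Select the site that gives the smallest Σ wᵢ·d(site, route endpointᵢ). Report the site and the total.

Total weighted distance at each candidate:
  Red (1, 10): total = 1890
  Blue (8, 10): total = 1030
  Green (0, 6): total = 1770
Minimum is at Blue with total 1030 blocks.

Blue, total 1030 blocks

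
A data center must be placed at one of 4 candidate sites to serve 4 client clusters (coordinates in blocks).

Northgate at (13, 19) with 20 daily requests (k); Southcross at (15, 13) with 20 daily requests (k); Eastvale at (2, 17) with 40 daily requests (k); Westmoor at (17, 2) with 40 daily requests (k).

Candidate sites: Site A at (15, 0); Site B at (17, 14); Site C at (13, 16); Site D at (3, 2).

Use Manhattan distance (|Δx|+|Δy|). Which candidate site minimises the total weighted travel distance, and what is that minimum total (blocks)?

Total weighted distance at each candidate:
  Site A (15, 0): total = 2040
  Site B (17, 14): total = 1440
  Site C (13, 16): total = 1360
  Site D (3, 2): total = 2200
Minimum is at Site C with total 1360 blocks.

Site C, total 1360 blocks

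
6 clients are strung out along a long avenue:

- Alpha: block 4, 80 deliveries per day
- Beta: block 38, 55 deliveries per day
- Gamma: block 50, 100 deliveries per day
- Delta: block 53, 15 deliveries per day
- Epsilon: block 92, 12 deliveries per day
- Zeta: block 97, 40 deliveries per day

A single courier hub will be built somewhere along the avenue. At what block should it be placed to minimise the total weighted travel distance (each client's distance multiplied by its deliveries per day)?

For a sum of weighted absolute distances on a line, the optimum is the weighted median (not the mean). Total weight W = 302; half-weight = 151.
Sort by position and accumulate weight:
  block 4 (Alpha, w=80) → cum 80
  block 38 (Beta, w=55) → cum 135
  block 50 (Gamma, w=100) → cum 235  ≥ 151 → median here
  block 53 (Delta, w=15) → cum 250
  block 92 (Epsilon, w=12) → cum 262
  block 97 (Zeta, w=40) → cum 302
Optimal location: block 50.

x = 50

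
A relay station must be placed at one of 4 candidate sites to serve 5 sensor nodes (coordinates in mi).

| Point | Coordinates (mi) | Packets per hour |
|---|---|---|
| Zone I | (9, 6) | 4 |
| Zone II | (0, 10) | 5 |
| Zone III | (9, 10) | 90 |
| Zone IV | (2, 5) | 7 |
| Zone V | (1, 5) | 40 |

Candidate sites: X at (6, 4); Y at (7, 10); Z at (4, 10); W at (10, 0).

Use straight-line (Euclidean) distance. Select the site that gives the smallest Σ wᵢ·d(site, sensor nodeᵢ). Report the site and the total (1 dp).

Y, total 594.8 mi

Total weighted distance at each candidate:
  X (6, 4): total = 893.4
  Y (7, 10): total = 594.8
  Z (4, 10): total = 766.5
  W (10, 0): total = 1477.4
Minimum is at Y with total 594.8 mi.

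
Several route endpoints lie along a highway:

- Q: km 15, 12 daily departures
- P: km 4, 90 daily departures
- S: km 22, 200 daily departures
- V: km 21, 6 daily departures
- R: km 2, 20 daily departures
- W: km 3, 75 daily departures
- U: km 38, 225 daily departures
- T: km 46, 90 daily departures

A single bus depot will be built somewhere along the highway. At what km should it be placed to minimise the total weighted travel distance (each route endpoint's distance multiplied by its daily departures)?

For a sum of weighted absolute distances on a line, the optimum is the weighted median (not the mean). Total weight W = 718; half-weight = 359.
Sort by position and accumulate weight:
  km 2 (R, w=20) → cum 20
  km 3 (W, w=75) → cum 95
  km 4 (P, w=90) → cum 185
  km 15 (Q, w=12) → cum 197
  km 21 (V, w=6) → cum 203
  km 22 (S, w=200) → cum 403  ≥ 359 → median here
  km 38 (U, w=225) → cum 628
  km 46 (T, w=90) → cum 718
Optimal location: km 22.

x = 22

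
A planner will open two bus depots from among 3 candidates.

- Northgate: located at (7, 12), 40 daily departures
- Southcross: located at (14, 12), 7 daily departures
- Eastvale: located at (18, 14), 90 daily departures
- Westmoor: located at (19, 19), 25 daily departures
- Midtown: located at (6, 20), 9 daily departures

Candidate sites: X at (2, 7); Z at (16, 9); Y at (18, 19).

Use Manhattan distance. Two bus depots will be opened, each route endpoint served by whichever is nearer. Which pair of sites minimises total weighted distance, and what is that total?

Evaluate every pair (each demand assigned to the nearer of the two):
  {X, Y}: total = 1069
  {Z, Y}: total = 1107
  {X, Z}: total = 1543
Best pair: {X, Y} with total 1069.

{X, Y}, total 1069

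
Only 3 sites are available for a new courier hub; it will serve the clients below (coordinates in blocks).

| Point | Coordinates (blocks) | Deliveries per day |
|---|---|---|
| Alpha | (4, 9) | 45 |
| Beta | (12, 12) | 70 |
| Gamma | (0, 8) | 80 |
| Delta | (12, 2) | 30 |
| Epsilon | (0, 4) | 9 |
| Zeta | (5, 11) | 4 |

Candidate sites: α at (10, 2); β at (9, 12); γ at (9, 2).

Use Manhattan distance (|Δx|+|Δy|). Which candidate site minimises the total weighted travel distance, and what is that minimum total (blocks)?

β, total 2173 blocks

Total weighted distance at each candidate:
  α (10, 2): total = 2929
  β (9, 12): total = 2173
  γ (9, 2): total = 2891
Minimum is at β with total 2173 blocks.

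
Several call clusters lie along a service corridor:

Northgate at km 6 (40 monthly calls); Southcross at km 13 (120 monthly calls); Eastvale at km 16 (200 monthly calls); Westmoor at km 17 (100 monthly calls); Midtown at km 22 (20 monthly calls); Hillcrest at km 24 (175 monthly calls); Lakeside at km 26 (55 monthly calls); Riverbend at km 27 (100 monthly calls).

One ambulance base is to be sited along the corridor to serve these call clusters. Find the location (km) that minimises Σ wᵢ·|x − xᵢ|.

x = 17

For a sum of weighted absolute distances on a line, the optimum is the weighted median (not the mean). Total weight W = 810; half-weight = 405.
Sort by position and accumulate weight:
  km 6 (Northgate, w=40) → cum 40
  km 13 (Southcross, w=120) → cum 160
  km 16 (Eastvale, w=200) → cum 360
  km 17 (Westmoor, w=100) → cum 460  ≥ 405 → median here
  km 22 (Midtown, w=20) → cum 480
  km 24 (Hillcrest, w=175) → cum 655
  km 26 (Lakeside, w=55) → cum 710
  km 27 (Riverbend, w=100) → cum 810
Optimal location: km 17.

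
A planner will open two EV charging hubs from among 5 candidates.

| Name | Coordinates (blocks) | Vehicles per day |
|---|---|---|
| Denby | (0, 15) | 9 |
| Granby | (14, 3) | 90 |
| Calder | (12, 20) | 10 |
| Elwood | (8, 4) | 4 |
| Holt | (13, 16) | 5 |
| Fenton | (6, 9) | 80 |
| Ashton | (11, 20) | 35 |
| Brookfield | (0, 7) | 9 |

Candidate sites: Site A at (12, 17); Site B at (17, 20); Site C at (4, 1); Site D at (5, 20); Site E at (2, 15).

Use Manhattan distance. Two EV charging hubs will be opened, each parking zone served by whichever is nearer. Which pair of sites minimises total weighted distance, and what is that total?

{Site A, Site C}, total 2304

Evaluate every pair (each demand assigned to the nearer of the two):
  {Site A, Site C}: total = 2304
  {Site C, Site D}: total = 2428
  {Site B, Site C}: total = 2460
  {Site A, Site E}: total = 2596
  {Site C, Site E}: total = 2716
  {Site A, Site D}: total = 2900
  {Site B, Site E}: total = 3076
  {Site A, Site B}: total = 3132
  {Site B, Site D}: total = 3388
  {Site D, Site E}: total = 3476
Best pair: {Site A, Site C} with total 2304.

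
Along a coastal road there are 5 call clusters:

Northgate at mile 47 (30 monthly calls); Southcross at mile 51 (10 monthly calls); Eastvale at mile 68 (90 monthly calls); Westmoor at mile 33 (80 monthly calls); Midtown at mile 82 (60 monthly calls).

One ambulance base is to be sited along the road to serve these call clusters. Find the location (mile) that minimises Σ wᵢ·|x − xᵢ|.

x = 68

For a sum of weighted absolute distances on a line, the optimum is the weighted median (not the mean). Total weight W = 270; half-weight = 135.
Sort by position and accumulate weight:
  mile 33 (Westmoor, w=80) → cum 80
  mile 47 (Northgate, w=30) → cum 110
  mile 51 (Southcross, w=10) → cum 120
  mile 68 (Eastvale, w=90) → cum 210  ≥ 135 → median here
  mile 82 (Midtown, w=60) → cum 270
Optimal location: mile 68.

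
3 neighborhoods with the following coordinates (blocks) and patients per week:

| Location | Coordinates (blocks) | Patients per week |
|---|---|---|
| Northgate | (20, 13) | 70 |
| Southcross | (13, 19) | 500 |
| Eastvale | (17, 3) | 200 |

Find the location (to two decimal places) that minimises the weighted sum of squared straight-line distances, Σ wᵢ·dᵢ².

(14.68, 14.30)

The minimiser of Σwᵢ‖p−pᵢ‖² is the weighted centroid p* = (Σwᵢpᵢ)/(Σwᵢ).
Σwᵢ = 770.
Σwᵢxᵢ = 70·20 + 500·13 + 200·17 = 11300.
Σwᵢyᵢ = 70·13 + 500·19 + 200·3 = 11010.
x* = 11300/770 = 14.68, y* = 11010/770 = 14.30.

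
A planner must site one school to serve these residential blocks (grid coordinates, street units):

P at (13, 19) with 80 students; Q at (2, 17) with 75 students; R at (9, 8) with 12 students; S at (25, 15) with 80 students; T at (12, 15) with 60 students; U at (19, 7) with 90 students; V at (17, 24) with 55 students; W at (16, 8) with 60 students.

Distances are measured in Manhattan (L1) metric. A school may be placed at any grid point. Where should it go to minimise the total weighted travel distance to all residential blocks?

Manhattan distance separates: Σwᵢ(|x−xᵢ|+|y−yᵢ|) = Σwᵢ|x−xᵢ| + Σwᵢ|y−yᵢ|, so x and y are optimised independently as 1-D weighted medians.
Total weight W = 512; half = 256.
x-coordinate, sorted with cumulative weight:
  x=2 (Q, w=75) cum 75
  x=9 (R, w=12) cum 87
  x=12 (T, w=60) cum 147
  x=13 (P, w=80) cum 227
  x=16 (W, w=60) cum 287  ← median
  x=17 (V, w=55) cum 342
  x=19 (U, w=90) cum 432
  x=25 (S, w=80) cum 512
⇒ x* = 16
y-coordinate, sorted with cumulative weight:
  y=7 (U, w=90) cum 90
  y=8 (R, w=12) cum 102
  y=8 (W, w=60) cum 162
  y=15 (S, w=80) cum 242
  y=15 (T, w=60) cum 302  ← median
  y=17 (Q, w=75) cum 377
  y=19 (P, w=80) cum 457
  y=24 (V, w=55) cum 512
⇒ y* = 15

(16, 15)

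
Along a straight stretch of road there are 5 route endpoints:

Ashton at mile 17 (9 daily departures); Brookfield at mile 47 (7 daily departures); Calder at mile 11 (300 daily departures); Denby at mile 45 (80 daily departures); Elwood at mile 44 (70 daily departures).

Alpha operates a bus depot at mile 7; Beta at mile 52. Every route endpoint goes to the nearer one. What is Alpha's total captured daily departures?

The indifferent point is the midpoint (7+52)/2 = 29.5; route endpoints left of it (closer to Alpha at 7) go to Alpha, those right go to Beta.
  Calder at 11 (w=300) → Alpha
  Ashton at 17 (w=9) → Alpha
  Elwood at 44 (w=70) → Beta
  Denby at 45 (w=80) → Beta
  Brookfield at 47 (w=7) → Beta
Alpha captures 309; Beta captures 157.

309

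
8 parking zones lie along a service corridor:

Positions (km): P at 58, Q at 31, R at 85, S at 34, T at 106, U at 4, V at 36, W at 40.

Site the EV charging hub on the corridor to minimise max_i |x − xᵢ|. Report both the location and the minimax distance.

location 55, max distance 51

The 1-center on a line is the midpoint of the two extreme points: leftmost at 4, rightmost at 106.
Optimal location = (4 + 106)/2 = 55; maximum distance = (106 − 4)/2 = 51.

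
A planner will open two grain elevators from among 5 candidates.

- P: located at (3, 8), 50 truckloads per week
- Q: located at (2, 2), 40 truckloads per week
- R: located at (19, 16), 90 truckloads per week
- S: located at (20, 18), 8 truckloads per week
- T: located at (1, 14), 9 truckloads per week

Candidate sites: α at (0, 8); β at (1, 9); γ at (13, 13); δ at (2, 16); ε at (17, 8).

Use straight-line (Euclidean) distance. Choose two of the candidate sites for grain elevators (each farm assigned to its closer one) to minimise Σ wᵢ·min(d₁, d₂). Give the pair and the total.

Evaluate every pair (each demand assigned to the nearer of the two):
  {β, γ}: total = 1112.2
  {α, γ}: total = 1130.3
  {β, ε}: total = 1265.3
  {α, ε}: total = 1283.4
  {γ, δ}: total = 1655.8
  {δ, ε}: total = 1808.9
  {γ, ε}: total = 1962.2
  {β, δ}: total = 2089.7
  {α, δ}: total = 2098.0
  {α, β}: total = 2316.2
Best pair: {β, γ} with total 1112.2.

{β, γ}, total 1112.2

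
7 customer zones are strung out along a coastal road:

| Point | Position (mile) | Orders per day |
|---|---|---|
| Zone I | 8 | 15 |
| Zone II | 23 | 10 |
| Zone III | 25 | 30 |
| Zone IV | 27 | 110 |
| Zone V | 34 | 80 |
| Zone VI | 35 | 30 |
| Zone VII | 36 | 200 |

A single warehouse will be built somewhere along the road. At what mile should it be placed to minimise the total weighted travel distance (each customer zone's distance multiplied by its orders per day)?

For a sum of weighted absolute distances on a line, the optimum is the weighted median (not the mean). Total weight W = 475; half-weight = 237.5.
Sort by position and accumulate weight:
  mile 8 (Zone I, w=15) → cum 15
  mile 23 (Zone II, w=10) → cum 25
  mile 25 (Zone III, w=30) → cum 55
  mile 27 (Zone IV, w=110) → cum 165
  mile 34 (Zone V, w=80) → cum 245  ≥ 237.5 → median here
  mile 35 (Zone VI, w=30) → cum 275
  mile 36 (Zone VII, w=200) → cum 475
Optimal location: mile 34.

x = 34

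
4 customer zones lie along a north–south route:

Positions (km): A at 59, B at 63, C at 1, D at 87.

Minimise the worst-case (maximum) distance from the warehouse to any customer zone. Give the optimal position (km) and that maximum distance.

location 44, max distance 43

The 1-center on a line is the midpoint of the two extreme points: leftmost at 1, rightmost at 87.
Optimal location = (1 + 87)/2 = 44; maximum distance = (87 − 1)/2 = 43.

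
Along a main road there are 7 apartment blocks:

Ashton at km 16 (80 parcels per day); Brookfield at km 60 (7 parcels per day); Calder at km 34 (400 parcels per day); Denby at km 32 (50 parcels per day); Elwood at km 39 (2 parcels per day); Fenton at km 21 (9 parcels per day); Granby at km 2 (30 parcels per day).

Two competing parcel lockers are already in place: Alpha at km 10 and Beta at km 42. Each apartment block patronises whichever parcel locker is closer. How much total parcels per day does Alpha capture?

The indifferent point is the midpoint (10+42)/2 = 26; apartment blocks left of it (closer to Alpha at 10) go to Alpha, those right go to Beta.
  Granby at 2 (w=30) → Alpha
  Ashton at 16 (w=80) → Alpha
  Fenton at 21 (w=9) → Alpha
  Denby at 32 (w=50) → Beta
  Calder at 34 (w=400) → Beta
  Elwood at 39 (w=2) → Beta
  Brookfield at 60 (w=7) → Beta
Alpha captures 119; Beta captures 459.

119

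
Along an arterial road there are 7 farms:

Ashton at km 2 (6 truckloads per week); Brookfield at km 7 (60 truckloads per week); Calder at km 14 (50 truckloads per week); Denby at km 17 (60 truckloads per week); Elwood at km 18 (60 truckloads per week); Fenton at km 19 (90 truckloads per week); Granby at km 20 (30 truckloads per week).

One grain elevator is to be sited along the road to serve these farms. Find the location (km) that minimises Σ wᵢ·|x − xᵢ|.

For a sum of weighted absolute distances on a line, the optimum is the weighted median (not the mean). Total weight W = 356; half-weight = 178.
Sort by position and accumulate weight:
  km 2 (Ashton, w=6) → cum 6
  km 7 (Brookfield, w=60) → cum 66
  km 14 (Calder, w=50) → cum 116
  km 17 (Denby, w=60) → cum 176
  km 18 (Elwood, w=60) → cum 236  ≥ 178 → median here
  km 19 (Fenton, w=90) → cum 326
  km 20 (Granby, w=30) → cum 356
Optimal location: km 18.

x = 18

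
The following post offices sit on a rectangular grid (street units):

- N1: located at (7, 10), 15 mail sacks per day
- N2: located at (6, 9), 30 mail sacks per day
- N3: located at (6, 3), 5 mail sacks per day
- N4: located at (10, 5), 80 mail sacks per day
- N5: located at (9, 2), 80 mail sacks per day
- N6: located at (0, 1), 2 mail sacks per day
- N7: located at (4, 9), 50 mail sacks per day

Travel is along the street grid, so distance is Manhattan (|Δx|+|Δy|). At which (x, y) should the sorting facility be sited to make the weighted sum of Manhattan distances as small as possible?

Manhattan distance separates: Σwᵢ(|x−xᵢ|+|y−yᵢ|) = Σwᵢ|x−xᵢ| + Σwᵢ|y−yᵢ|, so x and y are optimised independently as 1-D weighted medians.
Total weight W = 262; half = 131.
x-coordinate, sorted with cumulative weight:
  x=0 (N6, w=2) cum 2
  x=4 (N7, w=50) cum 52
  x=6 (N2, w=30) cum 82
  x=6 (N3, w=5) cum 87
  x=7 (N1, w=15) cum 102
  x=9 (N5, w=80) cum 182  ← median
  x=10 (N4, w=80) cum 262
⇒ x* = 9
y-coordinate, sorted with cumulative weight:
  y=1 (N6, w=2) cum 2
  y=2 (N5, w=80) cum 82
  y=3 (N3, w=5) cum 87
  y=5 (N4, w=80) cum 167  ← median
  y=9 (N2, w=30) cum 197
  y=9 (N7, w=50) cum 247
  y=10 (N1, w=15) cum 262
⇒ y* = 5

(9, 5)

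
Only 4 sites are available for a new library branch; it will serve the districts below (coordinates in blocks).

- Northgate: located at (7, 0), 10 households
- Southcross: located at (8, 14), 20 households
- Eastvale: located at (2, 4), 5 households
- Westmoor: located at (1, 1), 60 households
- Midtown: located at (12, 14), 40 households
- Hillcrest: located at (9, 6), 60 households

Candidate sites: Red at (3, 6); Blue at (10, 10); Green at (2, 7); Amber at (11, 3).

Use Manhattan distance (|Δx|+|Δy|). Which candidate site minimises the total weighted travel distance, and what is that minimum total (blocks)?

Total weighted distance at each candidate:
  Red (3, 6): total = 1835
  Blue (10, 10): total = 1940
  Green (2, 7): total = 1975
  Amber (11, 3): total = 1900
Minimum is at Red with total 1835 blocks.

Red, total 1835 blocks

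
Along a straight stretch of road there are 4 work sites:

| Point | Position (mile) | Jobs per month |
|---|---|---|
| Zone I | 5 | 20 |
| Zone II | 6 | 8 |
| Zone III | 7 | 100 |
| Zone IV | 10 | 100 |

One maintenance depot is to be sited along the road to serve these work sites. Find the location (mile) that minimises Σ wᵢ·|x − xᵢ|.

x = 7

For a sum of weighted absolute distances on a line, the optimum is the weighted median (not the mean). Total weight W = 228; half-weight = 114.
Sort by position and accumulate weight:
  mile 5 (Zone I, w=20) → cum 20
  mile 6 (Zone II, w=8) → cum 28
  mile 7 (Zone III, w=100) → cum 128  ≥ 114 → median here
  mile 10 (Zone IV, w=100) → cum 228
Optimal location: mile 7.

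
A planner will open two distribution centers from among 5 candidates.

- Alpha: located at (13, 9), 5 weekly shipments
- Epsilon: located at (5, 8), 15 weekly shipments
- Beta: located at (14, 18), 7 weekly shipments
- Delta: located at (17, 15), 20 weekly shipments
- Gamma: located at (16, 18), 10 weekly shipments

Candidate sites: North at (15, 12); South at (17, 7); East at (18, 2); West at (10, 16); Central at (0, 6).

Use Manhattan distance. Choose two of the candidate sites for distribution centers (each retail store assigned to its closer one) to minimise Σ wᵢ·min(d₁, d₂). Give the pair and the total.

{North, Central}, total 349

Evaluate every pair (each demand assigned to the nearer of the two):
  {North, Central}: total = 349
  {North, West}: total = 432
  {West, Central}: total = 437
  {North, South}: total = 439
  {North, East}: total = 454
  {South, West}: total = 507
  {South, Central}: total = 513
  {East, West}: total = 527
  {South, East}: total = 603
  {East, Central}: total = 765
Best pair: {North, Central} with total 349.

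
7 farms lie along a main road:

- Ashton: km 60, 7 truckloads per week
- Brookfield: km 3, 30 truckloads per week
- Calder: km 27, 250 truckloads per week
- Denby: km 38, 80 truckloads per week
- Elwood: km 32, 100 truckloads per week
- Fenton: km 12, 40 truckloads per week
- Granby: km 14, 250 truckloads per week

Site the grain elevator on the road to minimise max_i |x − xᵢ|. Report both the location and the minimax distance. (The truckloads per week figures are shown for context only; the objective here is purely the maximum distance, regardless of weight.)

location 31.5, max distance 28.5

The 1-center on a line is the midpoint of the two extreme points: leftmost at 3, rightmost at 60.
Optimal location = (3 + 60)/2 = 31.5; maximum distance = (60 − 3)/2 = 28.5.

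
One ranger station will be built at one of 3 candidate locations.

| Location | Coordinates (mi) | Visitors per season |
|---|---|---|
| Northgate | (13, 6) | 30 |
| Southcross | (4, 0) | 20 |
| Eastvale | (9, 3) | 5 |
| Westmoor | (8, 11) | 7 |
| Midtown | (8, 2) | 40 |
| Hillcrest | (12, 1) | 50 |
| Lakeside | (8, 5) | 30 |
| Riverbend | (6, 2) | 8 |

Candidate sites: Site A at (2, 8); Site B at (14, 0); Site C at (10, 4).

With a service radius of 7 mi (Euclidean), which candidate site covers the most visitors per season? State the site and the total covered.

Coverage radius r = 7 mi; a point is covered iff (Δx)²+(Δy)² ≤ 7² = 49.
  Site A (2, 8): covers {Westmoor, Lakeside} → 37
  Site B (14, 0): covers {Northgate, Eastvale, Midtown, Hillcrest} → 125
  Site C (10, 4): covers {Northgate, Eastvale, Midtown, Hillcrest, Lakeside, Riverbend} → 163
Maximum coverage at Site C: 163 visitors per season.

Site C, covering 163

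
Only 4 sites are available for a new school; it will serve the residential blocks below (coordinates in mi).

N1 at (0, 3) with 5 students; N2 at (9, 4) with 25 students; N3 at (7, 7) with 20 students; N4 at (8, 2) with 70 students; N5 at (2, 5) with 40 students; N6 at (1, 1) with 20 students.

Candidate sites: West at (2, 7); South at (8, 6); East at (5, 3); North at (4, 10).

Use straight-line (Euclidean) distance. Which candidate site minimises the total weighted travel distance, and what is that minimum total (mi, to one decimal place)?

East, total 672.5 mi

Total weighted distance at each candidate:
  West (2, 7): total = 1061.1
  South (8, 6): total = 822.3
  East (5, 3): total = 672.5
  North (4, 10): total = 1351.7
Minimum is at East with total 672.5 mi.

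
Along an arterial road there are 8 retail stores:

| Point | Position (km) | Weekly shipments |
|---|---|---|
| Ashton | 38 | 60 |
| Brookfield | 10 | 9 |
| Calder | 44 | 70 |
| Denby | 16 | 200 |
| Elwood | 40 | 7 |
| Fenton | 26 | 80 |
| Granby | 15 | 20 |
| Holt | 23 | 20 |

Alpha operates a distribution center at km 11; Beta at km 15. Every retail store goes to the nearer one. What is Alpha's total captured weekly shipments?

The indifferent point is the midpoint (11+15)/2 = 13; retail stores left of it (closer to Alpha at 11) go to Alpha, those right go to Beta.
  Brookfield at 10 (w=9) → Alpha
  Granby at 15 (w=20) → Beta
  Denby at 16 (w=200) → Beta
  Holt at 23 (w=20) → Beta
  Fenton at 26 (w=80) → Beta
  Ashton at 38 (w=60) → Beta
  Elwood at 40 (w=7) → Beta
  Calder at 44 (w=70) → Beta
Alpha captures 9; Beta captures 457.

9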